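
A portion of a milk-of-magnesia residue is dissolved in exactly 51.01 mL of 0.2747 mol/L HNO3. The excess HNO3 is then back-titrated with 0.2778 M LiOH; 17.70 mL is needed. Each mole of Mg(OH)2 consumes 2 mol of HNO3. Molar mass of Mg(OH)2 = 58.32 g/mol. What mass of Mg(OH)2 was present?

0.265 g

Total n(HNO3) added = 0.2747 x 0.05101 = 0.01401 mol.
n(LiOH) used = 0.2778 x 0.01770 = 0.004917 mol, which equals the excess n(HNO3).
So n(HNO3) consumed by the sample = 0.01401 - 0.004917 = 0.009095 mol.
n(Mg(OH)2) = 0.009095 / 2 = 0.004548 mol.
mass = 0.004548 mol x 58.32 g/mol = 0.265 g.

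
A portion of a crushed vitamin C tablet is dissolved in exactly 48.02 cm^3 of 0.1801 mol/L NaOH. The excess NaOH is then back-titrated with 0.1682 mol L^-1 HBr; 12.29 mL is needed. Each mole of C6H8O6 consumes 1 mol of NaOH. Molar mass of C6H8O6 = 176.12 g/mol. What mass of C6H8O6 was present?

Total n(NaOH) added = 0.1801 x 0.04802 = 0.008648 mol.
n(HBr) used = 0.1682 x 0.01229 = 0.002067 mol, which equals the excess n(NaOH).
So n(NaOH) consumed by the sample = 0.008648 - 0.002067 = 0.006581 mol.
n(C6H8O6) = 0.006581 / 1 = 0.006581 mol.
mass = 0.006581 mol x 176.12 g/mol = 1.16 g.

1.16 g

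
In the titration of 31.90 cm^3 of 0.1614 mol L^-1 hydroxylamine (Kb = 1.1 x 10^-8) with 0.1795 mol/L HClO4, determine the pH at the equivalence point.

3.56

n(NH2OH) = 0.1614 x 0.03190 = 0.005149 mol; V(HClO4) at equivalence = 0.005149/0.1795 = 0.02868 L.
At equivalence the base is fully converted to NH3OH+; total volume = 0.06058 L, so [NH3OH+] = 0.005149/0.06058 = 0.08498 M.
Ka(NH3OH+) = Kw/Kb = 1.0e-14 / 1.1 x 10^-8 = 9.09e-7.
[H^+] = sqrt(Ka x [NH3OH+]) = sqrt(9.09e-7 x 0.08498) = 0.000278 M.
pH = -log(0.000278) = 3.56.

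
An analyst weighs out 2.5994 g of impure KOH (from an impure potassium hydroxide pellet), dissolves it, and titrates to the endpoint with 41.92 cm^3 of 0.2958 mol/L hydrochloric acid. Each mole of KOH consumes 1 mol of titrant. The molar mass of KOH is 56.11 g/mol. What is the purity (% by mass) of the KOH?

n(HCl) = 0.2958 x 0.04192 = 0.01240 mol.
n(KOH) = 0.01240 / 1 = 0.01240 mol.
mass of KOH = 0.01240 x 56.11 = 0.6958 g.
% purity = 0.6958 / 2.5994 x 100 = 26.8%.

26.8%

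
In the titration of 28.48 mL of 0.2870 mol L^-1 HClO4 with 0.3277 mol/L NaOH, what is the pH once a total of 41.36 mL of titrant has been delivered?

12.89

n(acid) = 0.2870 x 0.02848 = 0.008174 mol; n(NaOH) added = 0.3277 x 0.04136 = 0.01355 mol.
Base is in excess by 0.01355 - 0.008174 = 0.005380 mol in a total volume of 0.06984 L.
[OH^-] = 0.005380/0.06984 = 0.07703 M, so pOH = 1.11 and pH = 14.00 - 1.11 = 12.89.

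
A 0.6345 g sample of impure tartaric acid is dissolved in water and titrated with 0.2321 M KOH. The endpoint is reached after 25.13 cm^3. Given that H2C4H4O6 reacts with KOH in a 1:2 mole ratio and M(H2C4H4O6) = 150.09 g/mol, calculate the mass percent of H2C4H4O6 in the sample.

69.0%

n(KOH) = 0.2321 x 0.02513 = 0.005833 mol.
n(H2C4H4O6) = 0.005833 / 2 = 0.002916 mol.
mass of H2C4H4O6 = 0.002916 x 150.09 = 0.4377 g.
% purity = 0.4377 / 0.6345 x 100 = 69.0%.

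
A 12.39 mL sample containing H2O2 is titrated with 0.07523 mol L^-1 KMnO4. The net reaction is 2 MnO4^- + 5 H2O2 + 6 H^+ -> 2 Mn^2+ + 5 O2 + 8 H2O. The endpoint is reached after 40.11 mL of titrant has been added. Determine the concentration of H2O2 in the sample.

0.609 M

n(KMnO4) = 0.07523 x 0.04011 = 0.003017 mol.
From the balanced equation, 2 mol KMnO4 reacts with 5 mol H2O2, so n(H2O2) = 0.003017 x 5/2 = 0.007544 mol.
[H2O2] = 0.007544 / 0.01239 L = 0.609 M.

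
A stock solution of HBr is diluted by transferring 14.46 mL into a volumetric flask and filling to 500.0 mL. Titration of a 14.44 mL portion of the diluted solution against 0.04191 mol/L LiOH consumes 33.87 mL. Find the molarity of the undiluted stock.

n(LiOH) = 0.04191 x 0.03387 = 0.001419 mol.
n(HBr) in the aliquot = 0.001419 mol.
[diluted HBr] = 0.001419 / 0.01444 = 0.09830 M.
Dilution factor = 500.0/14.46 = 34.58, so [stock] = 0.09830 x 34.58 = 3.40 M.

3.40 M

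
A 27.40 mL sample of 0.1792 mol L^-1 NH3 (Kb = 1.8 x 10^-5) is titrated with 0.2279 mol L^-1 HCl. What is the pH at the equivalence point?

5.13

n(NH3) = 0.1792 x 0.02740 = 0.004910 mol; V(HCl) at equivalence = 0.004910/0.2279 = 0.02154 L.
At equivalence the base is fully converted to NH4+; total volume = 0.04894 L, so [NH4+] = 0.004910/0.04894 = 0.1003 M.
Ka(NH4+) = Kw/Kb = 1.0e-14 / 1.8 x 10^-5 = 5.56e-10.
[H^+] = sqrt(Ka x [NH4+]) = sqrt(5.56e-10 x 0.1003) = 7.47e-6 M.
pH = -log(7.47e-6) = 5.13.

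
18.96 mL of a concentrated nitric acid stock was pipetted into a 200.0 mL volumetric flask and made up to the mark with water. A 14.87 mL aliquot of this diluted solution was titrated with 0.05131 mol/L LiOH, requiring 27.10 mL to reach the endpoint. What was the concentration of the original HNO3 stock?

0.986 M

n(LiOH) = 0.05131 x 0.02710 = 0.001391 mol.
n(HNO3) in the aliquot = 0.001391 mol.
[diluted HNO3] = 0.001391 / 0.01487 = 0.09351 M.
Dilution factor = 200.0/18.96 = 10.55, so [stock] = 0.09351 x 10.55 = 0.986 M.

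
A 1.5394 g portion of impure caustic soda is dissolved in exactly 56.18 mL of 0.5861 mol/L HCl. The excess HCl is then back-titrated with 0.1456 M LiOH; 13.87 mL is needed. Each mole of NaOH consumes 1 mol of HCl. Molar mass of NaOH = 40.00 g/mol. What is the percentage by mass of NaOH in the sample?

Total n(HCl) added = 0.5861 x 0.05618 = 0.03293 mol.
n(LiOH) used = 0.1456 x 0.01387 = 0.002019 mol, which equals the excess n(HCl).
So n(HCl) consumed by the sample = 0.03293 - 0.002019 = 0.03091 mol.
n(NaOH) = 0.03091 / 1 = 0.03091 mol.
mass NaOH = 0.03091 x 40.00 = 1.236 g, so %NaOH = 1.236/1.5394 x 100 = 80.3%.

80.3%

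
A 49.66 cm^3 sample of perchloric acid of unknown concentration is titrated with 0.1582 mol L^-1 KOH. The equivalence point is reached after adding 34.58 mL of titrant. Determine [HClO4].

0.110 M

n(KOH) delivered = 0.1582 x 0.03458 = 0.005471 mol.
For a 1:1 reaction, n(HClO4) = 0.005471 mol.
[HClO4] = 0.005471 mol / 0.04966 L = 0.110 M.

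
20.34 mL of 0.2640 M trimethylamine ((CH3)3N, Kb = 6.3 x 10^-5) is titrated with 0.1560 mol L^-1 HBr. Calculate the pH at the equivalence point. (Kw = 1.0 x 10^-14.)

5.40

n((CH3)3N) = 0.2640 x 0.02034 = 0.005370 mol; V(HBr) at equivalence = 0.005370/0.1560 = 0.03442 L.
At equivalence the base is fully converted to (CH3)3NH+; total volume = 0.05476 L, so [(CH3)3NH+] = 0.005370/0.05476 = 0.09806 M.
Ka((CH3)3NH+) = Kw/Kb = 1.0e-14 / 6.3 x 10^-5 = 1.59e-10.
[H^+] = sqrt(Ka x [(CH3)3NH+]) = sqrt(1.59e-10 x 0.09806) = 3.95e-6 M.
pH = -log(3.95e-6) = 5.40.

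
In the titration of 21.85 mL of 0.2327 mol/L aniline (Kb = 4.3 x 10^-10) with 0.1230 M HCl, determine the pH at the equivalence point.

2.86

n(C6H5NH2) = 0.2327 x 0.02185 = 0.005084 mol; V(HCl) at equivalence = 0.005084/0.1230 = 0.04134 L.
At equivalence the base is fully converted to C6H5NH3+; total volume = 0.06319 L, so [C6H5NH3+] = 0.005084/0.06319 = 0.08047 M.
Ka(C6H5NH3+) = Kw/Kb = 1.0e-14 / 4.3 x 10^-10 = 2.33e-5.
[H^+] = sqrt(Ka x [C6H5NH3+]) = sqrt(2.33e-5 x 0.08047) = 0.00137 M.
pH = -log(0.00137) = 2.86.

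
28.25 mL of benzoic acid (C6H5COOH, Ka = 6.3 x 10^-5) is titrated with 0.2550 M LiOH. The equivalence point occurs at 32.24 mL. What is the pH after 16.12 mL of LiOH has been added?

16.12 mL is exactly half the equivalence volume (32.24/2), i.e. the half-equivalence point.
There, n(HA) = n(A^-), so pH = pKa = -log(6.3 x 10^-5) = 4.20.

4.20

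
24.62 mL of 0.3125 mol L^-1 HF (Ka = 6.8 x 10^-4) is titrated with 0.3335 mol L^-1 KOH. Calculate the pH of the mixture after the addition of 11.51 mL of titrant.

Initial n(HF) = 0.3125 x 0.02462 = 0.007694 mol.
n(KOH) added = 0.3335 x 0.01151 = 0.003839 mol, converting that many moles of HF to F-.
Remaining n(HF) = 0.003855 mol; n(F-) = 0.003839 mol.
By Henderson-Hasselbalch, pH = pKa + log([A^-]/[HA]) = 3.17 + log(0.003839/0.003855) = 3.17 + (-0.00) = 3.17.

3.17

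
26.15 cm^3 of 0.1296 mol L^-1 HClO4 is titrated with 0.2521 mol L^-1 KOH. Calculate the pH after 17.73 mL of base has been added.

12.39

n(acid) = 0.1296 x 0.02615 = 0.003389 mol; n(KOH) added = 0.2521 x 0.01773 = 0.004470 mol.
Base is in excess by 0.004470 - 0.003389 = 0.001081 mol in a total volume of 0.04388 L.
[OH^-] = 0.001081/0.04388 = 0.02463 M, so pOH = 1.61 and pH = 14.00 - 1.61 = 12.39.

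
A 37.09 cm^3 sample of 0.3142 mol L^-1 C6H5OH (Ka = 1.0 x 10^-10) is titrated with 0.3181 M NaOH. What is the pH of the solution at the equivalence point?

n(C6H5OH) = 0.3142 x 0.03709 = 0.01165 mol; V(NaOH) at equivalence = 0.01165/0.3181 = 0.03664 L.
At equivalence all the acid is converted to C6H5O-; total volume = 0.03709 + 0.03664 = 0.07373 L, so [C6H5O-] = 0.01165/0.07373 = 0.1581 M.
Kb = Kw/Ka = 1.0e-14 / 1.0 x 10^-10 = 0.000100.
[OH^-] = sqrt(Kb x [C6H5O-]) = sqrt(0.000100 x 0.1581) = 0.00398 M.
pOH = 2.40, so pH = 14.00 - 2.40 = 11.60.

11.60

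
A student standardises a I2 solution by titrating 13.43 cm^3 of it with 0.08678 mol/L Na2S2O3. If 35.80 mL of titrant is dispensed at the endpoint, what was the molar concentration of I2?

0.116 M

n(Na2S2O3) = 0.08678 x 0.03580 = 0.003107 mol.
From the balanced equation, 2 mol Na2S2O3 reacts with 1 mol I2, so n(I2) = 0.003107 x 1/2 = 0.001553 mol.
[I2] = 0.001553 / 0.01343 L = 0.116 M.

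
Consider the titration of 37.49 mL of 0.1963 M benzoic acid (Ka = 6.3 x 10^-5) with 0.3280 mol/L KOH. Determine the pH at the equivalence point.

n(C6H5COOH) = 0.1963 x 0.03749 = 0.007359 mol; V(KOH) at equivalence = 0.007359/0.3280 = 0.02244 L.
At equivalence all the acid is converted to C6H5COO-; total volume = 0.03749 + 0.02244 = 0.05993 L, so [C6H5COO-] = 0.007359/0.05993 = 0.1228 M.
Kb = Kw/Ka = 1.0e-14 / 6.3 x 10^-5 = 1.59e-10.
[OH^-] = sqrt(Kb x [C6H5COO-]) = sqrt(1.59e-10 x 0.1228) = 4.42e-6 M.
pOH = 5.36, so pH = 14.00 - 5.36 = 8.64.

8.64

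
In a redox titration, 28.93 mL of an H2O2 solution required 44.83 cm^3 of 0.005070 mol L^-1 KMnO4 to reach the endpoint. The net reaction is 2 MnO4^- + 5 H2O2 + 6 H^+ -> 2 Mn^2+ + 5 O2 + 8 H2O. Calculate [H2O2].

n(KMnO4) = 0.005070 x 0.04483 = 0.0002273 mol.
From the balanced equation, 2 mol KMnO4 reacts with 5 mol H2O2, so n(H2O2) = 0.0002273 x 5/2 = 0.0005682 mol.
[H2O2] = 0.0005682 / 0.02893 L = 0.0196 M.

0.0196 M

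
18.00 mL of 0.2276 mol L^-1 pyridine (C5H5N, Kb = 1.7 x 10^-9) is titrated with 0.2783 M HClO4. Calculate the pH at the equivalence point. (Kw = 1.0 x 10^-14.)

3.07

n(C5H5N) = 0.2276 x 0.01800 = 0.004097 mol; V(HClO4) at equivalence = 0.004097/0.2783 = 0.01472 L.
At equivalence the base is fully converted to C5H5NH+; total volume = 0.03272 L, so [C5H5NH+] = 0.004097/0.03272 = 0.1252 M.
Ka(C5H5NH+) = Kw/Kb = 1.0e-14 / 1.7 x 10^-9 = 5.88e-6.
[H^+] = sqrt(Ka x [C5H5NH+]) = sqrt(5.88e-6 x 0.1252) = 0.000858 M.
pH = -log(0.000858) = 3.07.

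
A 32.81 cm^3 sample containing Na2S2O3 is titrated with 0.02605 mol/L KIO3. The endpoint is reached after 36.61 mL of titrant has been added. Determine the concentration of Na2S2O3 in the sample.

n(KIO3) = 0.02605 x 0.03661 = 0.0009537 mol.
From the balanced equation, 1 mol KIO3 reacts with 6 mol Na2S2O3, so n(Na2S2O3) = 0.0009537 x 6/1 = 0.005722 mol.
[Na2S2O3] = 0.005722 / 0.03281 L = 0.174 M.

0.174 M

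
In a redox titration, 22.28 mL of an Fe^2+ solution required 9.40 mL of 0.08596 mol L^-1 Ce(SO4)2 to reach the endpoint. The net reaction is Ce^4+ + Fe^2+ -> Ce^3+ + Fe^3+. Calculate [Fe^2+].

0.0363 M

n(Ce(SO4)2) = 0.08596 x 0.009400 = 0.0008080 mol.
From the balanced equation, 1 mol Ce(SO4)2 reacts with 1 mol Fe^2+, so n(Fe^2+) = 0.0008080 x 1/1 = 0.0008080 mol.
[Fe^2+] = 0.0008080 / 0.02228 L = 0.0363 M.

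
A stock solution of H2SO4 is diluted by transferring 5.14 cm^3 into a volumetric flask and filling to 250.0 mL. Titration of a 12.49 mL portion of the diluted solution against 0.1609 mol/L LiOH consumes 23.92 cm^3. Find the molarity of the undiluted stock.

7.49 M

n(LiOH) = 0.1609 x 0.02392 = 0.003849 mol.
n(H2SO4) in the aliquot = 0.003849 x 1/2 = 0.001924 mol.
[diluted H2SO4] = 0.001924 / 0.01249 = 0.1541 M.
Dilution factor = 250.0/5.140 = 48.64, so [stock] = 0.1541 x 48.64 = 7.49 M.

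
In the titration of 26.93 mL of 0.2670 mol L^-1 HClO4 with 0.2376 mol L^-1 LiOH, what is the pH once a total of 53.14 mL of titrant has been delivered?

12.83

n(acid) = 0.2670 x 0.02693 = 0.007190 mol; n(LiOH) added = 0.2376 x 0.05314 = 0.01263 mol.
Base is in excess by 0.01263 - 0.007190 = 0.005436 mol in a total volume of 0.08007 L.
[OH^-] = 0.005436/0.08007 = 0.06789 M, so pOH = 1.17 and pH = 14.00 - 1.17 = 12.83.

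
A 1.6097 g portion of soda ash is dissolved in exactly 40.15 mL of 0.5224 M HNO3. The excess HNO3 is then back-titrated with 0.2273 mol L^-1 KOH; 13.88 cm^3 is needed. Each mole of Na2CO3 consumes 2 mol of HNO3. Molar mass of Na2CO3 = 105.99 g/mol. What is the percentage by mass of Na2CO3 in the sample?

Total n(HNO3) added = 0.5224 x 0.04015 = 0.02097 mol.
n(KOH) used = 0.2273 x 0.01388 = 0.003155 mol, which equals the excess n(HNO3).
So n(HNO3) consumed by the sample = 0.02097 - 0.003155 = 0.01782 mol.
n(Na2CO3) = 0.01782 / 2 = 0.008910 mol.
mass Na2CO3 = 0.008910 x 105.99 = 0.9443 g, so %Na2CO3 = 0.9443/1.6097 x 100 = 58.7%.

58.7%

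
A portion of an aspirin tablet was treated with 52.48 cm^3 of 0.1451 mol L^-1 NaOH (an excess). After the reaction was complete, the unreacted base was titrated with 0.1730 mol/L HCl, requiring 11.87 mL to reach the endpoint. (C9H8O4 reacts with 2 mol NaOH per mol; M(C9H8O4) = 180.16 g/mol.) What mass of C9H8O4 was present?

0.501 g

Total n(NaOH) added = 0.1451 x 0.05248 = 0.007615 mol.
n(HCl) used = 0.1730 x 0.01187 = 0.002054 mol, which equals the excess n(NaOH).
So n(NaOH) consumed by the sample = 0.007615 - 0.002054 = 0.005561 mol.
n(C9H8O4) = 0.005561 / 2 = 0.002781 mol.
mass = 0.002781 mol x 180.16 g/mol = 0.501 g.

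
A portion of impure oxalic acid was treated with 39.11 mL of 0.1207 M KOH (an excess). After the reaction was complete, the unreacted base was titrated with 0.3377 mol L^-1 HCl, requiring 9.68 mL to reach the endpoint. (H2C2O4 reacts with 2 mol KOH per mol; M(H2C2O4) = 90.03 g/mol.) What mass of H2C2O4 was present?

0.0653 g

Total n(KOH) added = 0.1207 x 0.03911 = 0.004721 mol.
n(HCl) used = 0.3377 x 0.009680 = 0.003269 mol, which equals the excess n(KOH).
So n(KOH) consumed by the sample = 0.004721 - 0.003269 = 0.001452 mol.
n(H2C2O4) = 0.001452 / 2 = 0.0007258 mol.
mass = 0.0007258 mol x 90.03 g/mol = 0.0653 g.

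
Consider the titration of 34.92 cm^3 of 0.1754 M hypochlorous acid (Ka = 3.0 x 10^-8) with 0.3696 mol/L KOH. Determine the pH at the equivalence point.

n(HClO) = 0.1754 x 0.03492 = 0.006125 mol; V(KOH) at equivalence = 0.006125/0.3696 = 0.01657 L.
At equivalence all the acid is converted to ClO-; total volume = 0.03492 + 0.01657 = 0.05149 L, so [ClO-] = 0.006125/0.05149 = 0.1190 M.
Kb = Kw/Ka = 1.0e-14 / 3.0 x 10^-8 = 3.33e-7.
[OH^-] = sqrt(Kb x [ClO-]) = sqrt(3.33e-7 x 0.1190) = 0.000199 M.
pOH = 3.70, so pH = 14.00 - 3.70 = 10.30.

10.30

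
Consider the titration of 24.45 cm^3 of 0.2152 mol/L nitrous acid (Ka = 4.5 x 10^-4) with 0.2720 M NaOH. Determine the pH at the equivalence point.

8.21

n(HNO2) = 0.2152 x 0.02445 = 0.005262 mol; V(NaOH) at equivalence = 0.005262/0.2720 = 0.01934 L.
At equivalence all the acid is converted to NO2-; total volume = 0.02445 + 0.01934 = 0.04379 L, so [NO2-] = 0.005262/0.04379 = 0.1201 M.
Kb = Kw/Ka = 1.0e-14 / 4.5 x 10^-4 = 2.22e-11.
[OH^-] = sqrt(Kb x [NO2-]) = sqrt(2.22e-11 x 0.1201) = 1.63e-6 M.
pOH = 5.79, so pH = 14.00 - 5.79 = 8.21.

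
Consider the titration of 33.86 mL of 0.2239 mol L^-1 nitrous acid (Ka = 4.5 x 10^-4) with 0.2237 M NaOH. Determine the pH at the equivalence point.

n(HNO2) = 0.2239 x 0.03386 = 0.007581 mol; V(NaOH) at equivalence = 0.007581/0.2237 = 0.03389 L.
At equivalence all the acid is converted to NO2-; total volume = 0.03386 + 0.03389 = 0.06775 L, so [NO2-] = 0.007581/0.06775 = 0.1119 M.
Kb = Kw/Ka = 1.0e-14 / 4.5 x 10^-4 = 2.22e-11.
[OH^-] = sqrt(Kb x [NO2-]) = sqrt(2.22e-11 x 0.1119) = 1.58e-6 M.
pOH = 5.80, so pH = 14.00 - 5.80 = 8.20.

8.20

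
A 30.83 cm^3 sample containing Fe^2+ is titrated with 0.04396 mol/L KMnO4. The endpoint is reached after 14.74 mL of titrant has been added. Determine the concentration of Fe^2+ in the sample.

0.105 M

n(KMnO4) = 0.04396 x 0.01474 = 0.0006480 mol.
From the balanced equation, 1 mol KMnO4 reacts with 5 mol Fe^2+, so n(Fe^2+) = 0.0006480 x 5/1 = 0.003240 mol.
[Fe^2+] = 0.003240 / 0.03083 L = 0.105 M.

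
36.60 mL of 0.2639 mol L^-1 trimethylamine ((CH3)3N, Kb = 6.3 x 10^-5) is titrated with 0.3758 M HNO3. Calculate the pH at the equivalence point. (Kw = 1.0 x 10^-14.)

n((CH3)3N) = 0.2639 x 0.03660 = 0.009659 mol; V(HNO3) at equivalence = 0.009659/0.3758 = 0.02570 L.
At equivalence the base is fully converted to (CH3)3NH+; total volume = 0.06230 L, so [(CH3)3NH+] = 0.009659/0.06230 = 0.1550 M.
Ka((CH3)3NH+) = Kw/Kb = 1.0e-14 / 6.3 x 10^-5 = 1.59e-10.
[H^+] = sqrt(Ka x [(CH3)3NH+]) = sqrt(1.59e-10 x 0.1550) = 4.96e-6 M.
pH = -log(4.96e-6) = 5.30.

5.30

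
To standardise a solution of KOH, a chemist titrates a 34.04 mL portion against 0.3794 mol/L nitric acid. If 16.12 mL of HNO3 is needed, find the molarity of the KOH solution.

n(HNO3) delivered = 0.3794 x 0.01612 = 0.006116 mol.
For a 1:1 reaction, n(KOH) = 0.006116 mol.
[KOH] = 0.006116 mol / 0.03404 L = 0.180 M.

0.180 M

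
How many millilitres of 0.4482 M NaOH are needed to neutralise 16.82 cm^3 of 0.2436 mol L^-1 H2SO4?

n(H2SO4) = 0.2436 mol/L x 0.01682 L = 0.004097 mol.
The neutralisation is 1 H2SO4 : 2 NaOH, so n(NaOH) = 0.004097 x 2/1 = 0.008195 mol.
V(NaOH) = 0.008195 / 0.4482 = 0.01828 L = 18.3 mL.

18.3 mL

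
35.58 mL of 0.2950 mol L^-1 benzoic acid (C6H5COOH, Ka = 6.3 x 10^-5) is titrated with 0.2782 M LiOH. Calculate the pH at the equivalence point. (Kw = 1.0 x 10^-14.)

8.68

n(C6H5COOH) = 0.2950 x 0.03558 = 0.01050 mol; V(LiOH) at equivalence = 0.01050/0.2782 = 0.03773 L.
At equivalence all the acid is converted to C6H5COO-; total volume = 0.03558 + 0.03773 = 0.07331 L, so [C6H5COO-] = 0.01050/0.07331 = 0.1432 M.
Kb = Kw/Ka = 1.0e-14 / 6.3 x 10^-5 = 1.59e-10.
[OH^-] = sqrt(Kb x [C6H5COO-]) = sqrt(1.59e-10 x 0.1432) = 4.77e-6 M.
pOH = 5.32, so pH = 14.00 - 5.32 = 8.68.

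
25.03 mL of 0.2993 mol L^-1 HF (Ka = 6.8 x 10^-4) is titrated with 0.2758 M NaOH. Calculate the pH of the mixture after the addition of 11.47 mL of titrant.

3.03

Initial n(HF) = 0.2993 x 0.02503 = 0.007491 mol.
n(NaOH) added = 0.2758 x 0.01147 = 0.003163 mol, converting that many moles of HF to F-.
Remaining n(HF) = 0.004328 mol; n(F-) = 0.003163 mol.
By Henderson-Hasselbalch, pH = pKa + log([A^-]/[HA]) = 3.17 + log(0.003163/0.004328) = 3.17 + (-0.14) = 3.03.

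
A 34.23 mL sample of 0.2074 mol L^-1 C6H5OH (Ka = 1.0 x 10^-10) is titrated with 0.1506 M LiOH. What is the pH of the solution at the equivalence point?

11.47

n(C6H5OH) = 0.2074 x 0.03423 = 0.007099 mol; V(LiOH) at equivalence = 0.007099/0.1506 = 0.04714 L.
At equivalence all the acid is converted to C6H5O-; total volume = 0.03423 + 0.04714 = 0.08137 L, so [C6H5O-] = 0.007099/0.08137 = 0.08725 M.
Kb = Kw/Ka = 1.0e-14 / 1.0 x 10^-10 = 0.000100.
[OH^-] = sqrt(Kb x [C6H5O-]) = sqrt(0.000100 x 0.08725) = 0.00295 M.
pOH = 2.53, so pH = 14.00 - 2.53 = 11.47.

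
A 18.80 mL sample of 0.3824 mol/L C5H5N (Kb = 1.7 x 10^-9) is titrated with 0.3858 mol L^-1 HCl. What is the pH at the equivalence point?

2.97

n(C5H5N) = 0.3824 x 0.01880 = 0.007189 mol; V(HCl) at equivalence = 0.007189/0.3858 = 0.01863 L.
At equivalence the base is fully converted to C5H5NH+; total volume = 0.03743 L, so [C5H5NH+] = 0.007189/0.03743 = 0.1920 M.
Ka(C5H5NH+) = Kw/Kb = 1.0e-14 / 1.7 x 10^-9 = 5.88e-6.
[H^+] = sqrt(Ka x [C5H5NH+]) = sqrt(5.88e-6 x 0.1920) = 0.00106 M.
pH = -log(0.00106) = 2.97.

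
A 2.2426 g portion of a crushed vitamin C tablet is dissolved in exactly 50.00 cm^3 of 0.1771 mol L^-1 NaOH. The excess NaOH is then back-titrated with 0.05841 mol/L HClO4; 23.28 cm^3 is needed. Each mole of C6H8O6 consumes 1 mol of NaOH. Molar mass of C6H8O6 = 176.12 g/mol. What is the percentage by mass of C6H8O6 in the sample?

58.9%

Total n(NaOH) added = 0.1771 x 0.05000 = 0.008855 mol.
n(HClO4) used = 0.05841 x 0.02328 = 0.001360 mol, which equals the excess n(NaOH).
So n(NaOH) consumed by the sample = 0.008855 - 0.001360 = 0.007495 mol.
n(C6H8O6) = 0.007495 / 1 = 0.007495 mol.
mass C6H8O6 = 0.007495 x 176.12 = 1.320 g, so %C6H8O6 = 1.320/2.2426 x 100 = 58.9%.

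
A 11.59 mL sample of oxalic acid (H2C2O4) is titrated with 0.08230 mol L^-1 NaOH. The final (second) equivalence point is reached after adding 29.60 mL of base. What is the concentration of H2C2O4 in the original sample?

n(NaOH) = 0.08230 x 0.02960 = 0.002436 mol.
At the final (second) equivalence point, 2 mol OH^- react per mol H2C2O4, so n(H2C2O4) = 0.002436 / 2 = 0.001218 mol.
[H2C2O4] = 0.001218 / 0.01159 L = 0.105 M.

0.105 M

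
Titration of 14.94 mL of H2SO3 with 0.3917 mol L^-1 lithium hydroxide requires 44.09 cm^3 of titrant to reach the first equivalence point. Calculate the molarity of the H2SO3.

1.16 M

n(LiOH) = 0.3917 x 0.04409 = 0.01727 mol.
At the first equivalence point, 1 mol OH^- react per mol H2SO3, so n(H2SO3) = 0.01727 / 1 = 0.01727 mol.
[H2SO3] = 0.01727 / 0.01494 L = 1.16 M.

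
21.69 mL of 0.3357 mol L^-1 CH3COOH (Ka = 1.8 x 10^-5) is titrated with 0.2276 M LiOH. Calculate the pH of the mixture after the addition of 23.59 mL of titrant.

5.19

Initial n(CH3COOH) = 0.3357 x 0.02169 = 0.007281 mol.
n(LiOH) added = 0.2276 x 0.02359 = 0.005369 mol, converting that many moles of CH3COOH to CH3COO-.
Remaining n(CH3COOH) = 0.001912 mol; n(CH3COO-) = 0.005369 mol.
By Henderson-Hasselbalch, pH = pKa + log([A^-]/[HA]) = 4.74 + log(0.005369/0.001912) = 4.74 + (+0.45) = 5.19.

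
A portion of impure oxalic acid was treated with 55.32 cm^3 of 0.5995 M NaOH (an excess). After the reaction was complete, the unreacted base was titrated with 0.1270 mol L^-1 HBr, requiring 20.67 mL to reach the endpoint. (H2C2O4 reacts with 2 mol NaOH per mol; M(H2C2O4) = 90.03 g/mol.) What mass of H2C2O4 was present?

Total n(NaOH) added = 0.5995 x 0.05532 = 0.03316 mol.
n(HBr) used = 0.1270 x 0.02067 = 0.002625 mol, which equals the excess n(NaOH).
So n(NaOH) consumed by the sample = 0.03316 - 0.002625 = 0.03054 mol.
n(H2C2O4) = 0.03054 / 2 = 0.01527 mol.
mass = 0.01527 mol x 90.03 g/mol = 1.37 g.

1.37 g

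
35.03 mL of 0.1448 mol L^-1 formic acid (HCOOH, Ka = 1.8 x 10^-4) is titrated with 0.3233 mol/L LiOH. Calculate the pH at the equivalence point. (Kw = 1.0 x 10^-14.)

8.37

n(HCOOH) = 0.1448 x 0.03503 = 0.005072 mol; V(LiOH) at equivalence = 0.005072/0.3233 = 0.01569 L.
At equivalence all the acid is converted to HCOO-; total volume = 0.03503 + 0.01569 = 0.05072 L, so [HCOO-] = 0.005072/0.05072 = 0.1000 M.
Kb = Kw/Ka = 1.0e-14 / 1.8 x 10^-4 = 5.56e-11.
[OH^-] = sqrt(Kb x [HCOO-]) = sqrt(5.56e-11 x 0.1000) = 2.36e-6 M.
pOH = 5.63, so pH = 14.00 - 5.63 = 8.37.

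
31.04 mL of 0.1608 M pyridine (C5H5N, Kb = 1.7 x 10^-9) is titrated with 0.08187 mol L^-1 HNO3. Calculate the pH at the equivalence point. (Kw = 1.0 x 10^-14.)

3.25

n(C5H5N) = 0.1608 x 0.03104 = 0.004991 mol; V(HNO3) at equivalence = 0.004991/0.08187 = 0.06097 L.
At equivalence the base is fully converted to C5H5NH+; total volume = 0.09201 L, so [C5H5NH+] = 0.004991/0.09201 = 0.05425 M.
Ka(C5H5NH+) = Kw/Kb = 1.0e-14 / 1.7 x 10^-9 = 5.88e-6.
[H^+] = sqrt(Ka x [C5H5NH+]) = sqrt(5.88e-6 x 0.05425) = 0.000565 M.
pH = -log(0.000565) = 3.25.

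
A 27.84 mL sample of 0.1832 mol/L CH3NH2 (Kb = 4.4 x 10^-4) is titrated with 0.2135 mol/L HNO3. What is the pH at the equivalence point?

n(CH3NH2) = 0.1832 x 0.02784 = 0.005100 mol; V(HNO3) at equivalence = 0.005100/0.2135 = 0.02389 L.
At equivalence the base is fully converted to CH3NH3+; total volume = 0.05173 L, so [CH3NH3+] = 0.005100/0.05173 = 0.09860 M.
Ka(CH3NH3+) = Kw/Kb = 1.0e-14 / 4.4 x 10^-4 = 2.27e-11.
[H^+] = sqrt(Ka x [CH3NH3+]) = sqrt(2.27e-11 x 0.09860) = 1.50e-6 M.
pH = -log(1.50e-6) = 5.82.

5.82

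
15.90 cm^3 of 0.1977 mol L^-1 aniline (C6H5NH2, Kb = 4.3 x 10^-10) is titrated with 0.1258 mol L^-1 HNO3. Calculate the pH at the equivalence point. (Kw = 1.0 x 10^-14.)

2.87

n(C6H5NH2) = 0.1977 x 0.01590 = 0.003143 mol; V(HNO3) at equivalence = 0.003143/0.1258 = 0.02499 L.
At equivalence the base is fully converted to C6H5NH3+; total volume = 0.04089 L, so [C6H5NH3+] = 0.003143/0.04089 = 0.07688 M.
Ka(C6H5NH3+) = Kw/Kb = 1.0e-14 / 4.3 x 10^-10 = 2.33e-5.
[H^+] = sqrt(Ka x [C6H5NH3+]) = sqrt(2.33e-5 x 0.07688) = 0.00134 M.
pH = -log(0.00134) = 2.87.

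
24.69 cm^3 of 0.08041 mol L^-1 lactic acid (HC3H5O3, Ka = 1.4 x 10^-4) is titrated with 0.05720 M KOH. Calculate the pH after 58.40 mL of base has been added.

12.21

n(acid) = 0.08041 x 0.02469 = 0.001985 mol; n(KOH) added = 0.05720 x 0.05840 = 0.003340 mol.
Base is in excess by 0.003340 - 0.001985 = 0.001355 mol in a total volume of 0.08309 L.
[OH^-] = 0.001355/0.08309 = 0.01631 M, so pOH = 1.79 and pH = 14.00 - 1.79 = 12.21.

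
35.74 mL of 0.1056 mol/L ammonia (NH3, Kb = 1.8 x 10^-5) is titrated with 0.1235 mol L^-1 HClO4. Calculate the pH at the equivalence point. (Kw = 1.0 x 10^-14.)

n(NH3) = 0.1056 x 0.03574 = 0.003774 mol; V(HClO4) at equivalence = 0.003774/0.1235 = 0.03056 L.
At equivalence the base is fully converted to NH4+; total volume = 0.06630 L, so [NH4+] = 0.003774/0.06630 = 0.05693 M.
Ka(NH4+) = Kw/Kb = 1.0e-14 / 1.8 x 10^-5 = 5.56e-10.
[H^+] = sqrt(Ka x [NH4+]) = sqrt(5.56e-10 x 0.05693) = 5.62e-6 M.
pH = -log(5.62e-6) = 5.25.

5.25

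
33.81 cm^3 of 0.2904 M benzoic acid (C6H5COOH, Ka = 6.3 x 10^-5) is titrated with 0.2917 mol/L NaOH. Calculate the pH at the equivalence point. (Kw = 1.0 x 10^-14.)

8.68

n(C6H5COOH) = 0.2904 x 0.03381 = 0.009818 mol; V(NaOH) at equivalence = 0.009818/0.2917 = 0.03366 L.
At equivalence all the acid is converted to C6H5COO-; total volume = 0.03381 + 0.03366 = 0.06747 L, so [C6H5COO-] = 0.009818/0.06747 = 0.1455 M.
Kb = Kw/Ka = 1.0e-14 / 6.3 x 10^-5 = 1.59e-10.
[OH^-] = sqrt(Kb x [C6H5COO-]) = sqrt(1.59e-10 x 0.1455) = 4.81e-6 M.
pOH = 5.32, so pH = 14.00 - 5.32 = 8.68.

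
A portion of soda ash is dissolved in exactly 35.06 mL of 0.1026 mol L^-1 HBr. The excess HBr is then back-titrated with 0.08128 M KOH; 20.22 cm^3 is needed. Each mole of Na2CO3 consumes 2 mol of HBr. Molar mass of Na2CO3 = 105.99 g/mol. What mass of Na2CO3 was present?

0.104 g

Total n(HBr) added = 0.1026 x 0.03506 = 0.003597 mol.
n(KOH) used = 0.08128 x 0.02022 = 0.001643 mol, which equals the excess n(HBr).
So n(HBr) consumed by the sample = 0.003597 - 0.001643 = 0.001954 mol.
n(Na2CO3) = 0.001954 / 2 = 0.0009768 mol.
mass = 0.0009768 mol x 105.99 g/mol = 0.104 g.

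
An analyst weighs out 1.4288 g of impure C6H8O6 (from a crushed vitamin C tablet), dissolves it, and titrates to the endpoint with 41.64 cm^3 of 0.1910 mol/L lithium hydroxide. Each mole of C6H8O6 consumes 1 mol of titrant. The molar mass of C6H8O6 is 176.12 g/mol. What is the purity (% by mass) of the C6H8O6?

n(LiOH) = 0.1910 x 0.04164 = 0.007953 mol.
n(C6H8O6) = 0.007953 / 1 = 0.007953 mol.
mass of C6H8O6 = 0.007953 x 176.12 = 1.401 g.
% purity = 1.401 / 1.4288 x 100 = 98.0%.

98.0%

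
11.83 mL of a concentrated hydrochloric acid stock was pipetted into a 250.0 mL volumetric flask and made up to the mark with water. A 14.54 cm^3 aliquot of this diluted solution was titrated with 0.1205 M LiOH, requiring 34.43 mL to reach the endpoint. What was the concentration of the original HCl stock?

6.03 M

n(LiOH) = 0.1205 x 0.03443 = 0.004149 mol.
n(HCl) in the aliquot = 0.004149 mol.
[diluted HCl] = 0.004149 / 0.01454 = 0.2853 M.
Dilution factor = 250.0/11.83 = 21.13, so [stock] = 0.2853 x 21.13 = 6.03 M.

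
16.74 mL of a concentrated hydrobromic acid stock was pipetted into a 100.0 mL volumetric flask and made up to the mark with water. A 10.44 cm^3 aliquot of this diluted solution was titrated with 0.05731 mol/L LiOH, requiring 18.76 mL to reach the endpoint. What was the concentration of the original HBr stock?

0.615 M

n(LiOH) = 0.05731 x 0.01876 = 0.001075 mol.
n(HBr) in the aliquot = 0.001075 mol.
[diluted HBr] = 0.001075 / 0.01044 = 0.1030 M.
Dilution factor = 100.0/16.74 = 5.974, so [stock] = 0.1030 x 5.974 = 0.615 M.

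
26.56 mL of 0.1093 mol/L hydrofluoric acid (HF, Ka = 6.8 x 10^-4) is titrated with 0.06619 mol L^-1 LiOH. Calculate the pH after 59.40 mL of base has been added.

n(acid) = 0.1093 x 0.02656 = 0.002903 mol; n(LiOH) added = 0.06619 x 0.05940 = 0.003932 mol.
Base is in excess by 0.003932 - 0.002903 = 0.001029 mol in a total volume of 0.08596 L.
[OH^-] = 0.001029/0.08596 = 0.01197 M, so pOH = 1.92 and pH = 14.00 - 1.92 = 12.08.

12.08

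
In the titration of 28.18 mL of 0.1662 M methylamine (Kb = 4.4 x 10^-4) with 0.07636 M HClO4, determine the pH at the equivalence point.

5.96

n(CH3NH2) = 0.1662 x 0.02818 = 0.004684 mol; V(HClO4) at equivalence = 0.004684/0.07636 = 0.06133 L.
At equivalence the base is fully converted to CH3NH3+; total volume = 0.08951 L, so [CH3NH3+] = 0.004684/0.08951 = 0.05232 M.
Ka(CH3NH3+) = Kw/Kb = 1.0e-14 / 4.4 x 10^-4 = 2.27e-11.
[H^+] = sqrt(Ka x [CH3NH3+]) = sqrt(2.27e-11 x 0.05232) = 1.09e-6 M.
pH = -log(1.09e-6) = 5.96.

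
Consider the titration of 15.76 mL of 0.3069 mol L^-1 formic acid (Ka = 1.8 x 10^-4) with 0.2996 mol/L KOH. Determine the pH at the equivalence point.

n(HCOOH) = 0.3069 x 0.01576 = 0.004837 mol; V(KOH) at equivalence = 0.004837/0.2996 = 0.01614 L.
At equivalence all the acid is converted to HCOO-; total volume = 0.01576 + 0.01614 = 0.03190 L, so [HCOO-] = 0.004837/0.03190 = 0.1516 M.
Kb = Kw/Ka = 1.0e-14 / 1.8 x 10^-4 = 5.56e-11.
[OH^-] = sqrt(Kb x [HCOO-]) = sqrt(5.56e-11 x 0.1516) = 2.90e-6 M.
pOH = 5.54, so pH = 14.00 - 5.54 = 8.46.

8.46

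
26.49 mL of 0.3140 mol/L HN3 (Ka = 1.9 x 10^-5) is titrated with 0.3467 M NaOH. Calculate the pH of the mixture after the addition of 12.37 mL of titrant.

4.75

Initial n(HN3) = 0.3140 x 0.02649 = 0.008318 mol.
n(NaOH) added = 0.3467 x 0.01237 = 0.004289 mol, converting that many moles of HN3 to N3-.
Remaining n(HN3) = 0.004029 mol; n(N3-) = 0.004289 mol.
By Henderson-Hasselbalch, pH = pKa + log([A^-]/[HA]) = 4.72 + log(0.004289/0.004029) = 4.72 + (+0.03) = 4.75.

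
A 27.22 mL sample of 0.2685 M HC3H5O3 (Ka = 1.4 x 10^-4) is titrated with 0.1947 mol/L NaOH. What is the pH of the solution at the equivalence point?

n(HC3H5O3) = 0.2685 x 0.02722 = 0.007309 mol; V(NaOH) at equivalence = 0.007309/0.1947 = 0.03754 L.
At equivalence all the acid is converted to C3H5O3-; total volume = 0.02722 + 0.03754 = 0.06476 L, so [C3H5O3-] = 0.007309/0.06476 = 0.1129 M.
Kb = Kw/Ka = 1.0e-14 / 1.4 x 10^-4 = 7.14e-11.
[OH^-] = sqrt(Kb x [C3H5O3-]) = sqrt(7.14e-11 x 0.1129) = 2.84e-6 M.
pOH = 5.55, so pH = 14.00 - 5.55 = 8.45.

8.45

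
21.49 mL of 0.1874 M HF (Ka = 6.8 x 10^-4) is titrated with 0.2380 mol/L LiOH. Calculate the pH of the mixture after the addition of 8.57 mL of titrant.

3.18

Initial n(HF) = 0.1874 x 0.02149 = 0.004027 mol.
n(LiOH) added = 0.2380 x 0.008570 = 0.002040 mol, converting that many moles of HF to F-.
Remaining n(HF) = 0.001988 mol; n(F-) = 0.002040 mol.
By Henderson-Hasselbalch, pH = pKa + log([A^-]/[HA]) = 3.17 + log(0.002040/0.001988) = 3.17 + (+0.01) = 3.18.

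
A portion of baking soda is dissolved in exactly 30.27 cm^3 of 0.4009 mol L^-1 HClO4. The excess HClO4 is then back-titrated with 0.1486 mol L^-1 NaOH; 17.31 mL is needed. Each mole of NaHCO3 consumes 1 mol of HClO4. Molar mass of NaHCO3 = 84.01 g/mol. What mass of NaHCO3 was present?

0.803 g

Total n(HClO4) added = 0.4009 x 0.03027 = 0.01214 mol.
n(NaOH) used = 0.1486 x 0.01731 = 0.002572 mol, which equals the excess n(HClO4).
So n(HClO4) consumed by the sample = 0.01214 - 0.002572 = 0.009563 mol.
n(NaHCO3) = 0.009563 / 1 = 0.009563 mol.
mass = 0.009563 mol x 84.01 g/mol = 0.803 g.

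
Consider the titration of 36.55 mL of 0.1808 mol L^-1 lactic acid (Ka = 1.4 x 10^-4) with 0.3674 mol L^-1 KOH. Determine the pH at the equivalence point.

8.47

n(HC3H5O3) = 0.1808 x 0.03655 = 0.006608 mol; V(KOH) at equivalence = 0.006608/0.3674 = 0.01799 L.
At equivalence all the acid is converted to C3H5O3-; total volume = 0.03655 + 0.01799 = 0.05454 L, so [C3H5O3-] = 0.006608/0.05454 = 0.1212 M.
Kb = Kw/Ka = 1.0e-14 / 1.4 x 10^-4 = 7.14e-11.
[OH^-] = sqrt(Kb x [C3H5O3-]) = sqrt(7.14e-11 x 0.1212) = 2.94e-6 M.
pOH = 5.53, so pH = 14.00 - 5.53 = 8.47.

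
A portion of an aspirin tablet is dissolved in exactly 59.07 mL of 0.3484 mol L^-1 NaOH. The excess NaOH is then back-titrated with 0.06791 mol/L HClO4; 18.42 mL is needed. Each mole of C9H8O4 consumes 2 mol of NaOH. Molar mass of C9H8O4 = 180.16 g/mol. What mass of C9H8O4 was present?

1.74 g

Total n(NaOH) added = 0.3484 x 0.05907 = 0.02058 mol.
n(HClO4) used = 0.06791 x 0.01842 = 0.001251 mol, which equals the excess n(NaOH).
So n(NaOH) consumed by the sample = 0.02058 - 0.001251 = 0.01933 mol.
n(C9H8O4) = 0.01933 / 2 = 0.009665 mol.
mass = 0.009665 mol x 180.16 g/mol = 1.74 g.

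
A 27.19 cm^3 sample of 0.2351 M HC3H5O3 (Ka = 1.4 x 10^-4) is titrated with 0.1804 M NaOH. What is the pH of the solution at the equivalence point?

8.43

n(HC3H5O3) = 0.2351 x 0.02719 = 0.006392 mol; V(NaOH) at equivalence = 0.006392/0.1804 = 0.03543 L.
At equivalence all the acid is converted to C3H5O3-; total volume = 0.02719 + 0.03543 = 0.06262 L, so [C3H5O3-] = 0.006392/0.06262 = 0.1021 M.
Kb = Kw/Ka = 1.0e-14 / 1.4 x 10^-4 = 7.14e-11.
[OH^-] = sqrt(Kb x [C3H5O3-]) = sqrt(7.14e-11 x 0.1021) = 2.70e-6 M.
pOH = 5.57, so pH = 14.00 - 5.57 = 8.43.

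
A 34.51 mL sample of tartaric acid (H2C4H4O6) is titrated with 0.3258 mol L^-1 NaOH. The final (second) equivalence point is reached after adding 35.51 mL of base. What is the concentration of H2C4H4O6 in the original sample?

n(NaOH) = 0.3258 x 0.03551 = 0.01157 mol.
At the final (second) equivalence point, 2 mol OH^- react per mol H2C4H4O6, so n(H2C4H4O6) = 0.01157 / 2 = 0.005785 mol.
[H2C4H4O6] = 0.005785 / 0.03451 L = 0.168 M.

0.168 M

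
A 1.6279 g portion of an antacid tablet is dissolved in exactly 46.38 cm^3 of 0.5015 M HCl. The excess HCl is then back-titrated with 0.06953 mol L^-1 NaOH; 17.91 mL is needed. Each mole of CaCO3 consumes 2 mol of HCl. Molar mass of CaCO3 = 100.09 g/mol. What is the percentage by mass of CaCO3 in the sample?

Total n(HCl) added = 0.5015 x 0.04638 = 0.02326 mol.
n(NaOH) used = 0.06953 x 0.01791 = 0.001245 mol, which equals the excess n(HCl).
So n(HCl) consumed by the sample = 0.02326 - 0.001245 = 0.02201 mol.
n(CaCO3) = 0.02201 / 2 = 0.01101 mol.
mass CaCO3 = 0.01101 x 100.09 = 1.102 g, so %CaCO3 = 1.102/1.6279 x 100 = 67.7%.

67.7%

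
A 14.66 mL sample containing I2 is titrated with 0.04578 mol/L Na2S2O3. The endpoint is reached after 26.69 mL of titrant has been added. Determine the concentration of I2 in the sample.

n(Na2S2O3) = 0.04578 x 0.02669 = 0.001222 mol.
From the balanced equation, 2 mol Na2S2O3 reacts with 1 mol I2, so n(I2) = 0.001222 x 1/2 = 0.0006109 mol.
[I2] = 0.0006109 / 0.01466 L = 0.0417 M.

0.0417 M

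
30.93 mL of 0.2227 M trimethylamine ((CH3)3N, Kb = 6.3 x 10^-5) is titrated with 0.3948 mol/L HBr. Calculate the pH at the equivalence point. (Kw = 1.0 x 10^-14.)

5.32

n((CH3)3N) = 0.2227 x 0.03093 = 0.006888 mol; V(HBr) at equivalence = 0.006888/0.3948 = 0.01745 L.
At equivalence the base is fully converted to (CH3)3NH+; total volume = 0.04838 L, so [(CH3)3NH+] = 0.006888/0.04838 = 0.1424 M.
Ka((CH3)3NH+) = Kw/Kb = 1.0e-14 / 6.3 x 10^-5 = 1.59e-10.
[H^+] = sqrt(Ka x [(CH3)3NH+]) = sqrt(1.59e-10 x 0.1424) = 4.75e-6 M.
pH = -log(4.75e-6) = 5.32.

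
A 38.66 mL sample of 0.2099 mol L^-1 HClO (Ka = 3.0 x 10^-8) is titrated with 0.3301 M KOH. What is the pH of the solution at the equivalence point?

10.32

n(HClO) = 0.2099 x 0.03866 = 0.008115 mol; V(KOH) at equivalence = 0.008115/0.3301 = 0.02458 L.
At equivalence all the acid is converted to ClO-; total volume = 0.03866 + 0.02458 = 0.06324 L, so [ClO-] = 0.008115/0.06324 = 0.1283 M.
Kb = Kw/Ka = 1.0e-14 / 3.0 x 10^-8 = 3.33e-7.
[OH^-] = sqrt(Kb x [ClO-]) = sqrt(3.33e-7 x 0.1283) = 0.000207 M.
pOH = 3.68, so pH = 14.00 - 3.68 = 10.32.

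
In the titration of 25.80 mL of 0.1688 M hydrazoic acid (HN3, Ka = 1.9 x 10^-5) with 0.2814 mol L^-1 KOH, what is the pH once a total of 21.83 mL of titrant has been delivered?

n(acid) = 0.1688 x 0.02580 = 0.004355 mol; n(KOH) added = 0.2814 x 0.02183 = 0.006143 mol.
Base is in excess by 0.006143 - 0.004355 = 0.001788 mol in a total volume of 0.04763 L.
[OH^-] = 0.001788/0.04763 = 0.03754 M, so pOH = 1.43 and pH = 14.00 - 1.43 = 12.57.

12.57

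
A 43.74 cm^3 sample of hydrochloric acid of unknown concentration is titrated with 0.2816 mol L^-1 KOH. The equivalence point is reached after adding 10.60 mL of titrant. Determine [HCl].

0.0682 M

n(KOH) delivered = 0.2816 x 0.01060 = 0.002985 mol.
For a 1:1 reaction, n(HCl) = 0.002985 mol.
[HCl] = 0.002985 mol / 0.04374 L = 0.0682 M.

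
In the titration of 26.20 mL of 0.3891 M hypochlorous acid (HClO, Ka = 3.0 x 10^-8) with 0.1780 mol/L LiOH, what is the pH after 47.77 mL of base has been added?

8.22

Initial n(HClO) = 0.3891 x 0.02620 = 0.01019 mol.
n(LiOH) added = 0.1780 x 0.04777 = 0.008503 mol, converting that many moles of HClO to ClO-.
Remaining n(HClO) = 0.001691 mol; n(ClO-) = 0.008503 mol.
By Henderson-Hasselbalch, pH = pKa + log([A^-]/[HA]) = 7.52 + log(0.008503/0.001691) = 7.52 + (+0.70) = 8.22.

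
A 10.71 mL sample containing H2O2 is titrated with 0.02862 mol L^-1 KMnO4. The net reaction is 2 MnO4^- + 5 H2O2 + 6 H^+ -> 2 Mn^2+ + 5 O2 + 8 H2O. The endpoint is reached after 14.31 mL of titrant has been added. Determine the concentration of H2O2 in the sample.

n(KMnO4) = 0.02862 x 0.01431 = 0.0004096 mol.
From the balanced equation, 2 mol KMnO4 reacts with 5 mol H2O2, so n(H2O2) = 0.0004096 x 5/2 = 0.001024 mol.
[H2O2] = 0.001024 / 0.01071 L = 0.0956 M.

0.0956 M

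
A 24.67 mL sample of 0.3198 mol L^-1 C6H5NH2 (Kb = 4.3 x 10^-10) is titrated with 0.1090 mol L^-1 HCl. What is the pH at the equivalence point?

n(C6H5NH2) = 0.3198 x 0.02467 = 0.007889 mol; V(HCl) at equivalence = 0.007889/0.1090 = 0.07238 L.
At equivalence the base is fully converted to C6H5NH3+; total volume = 0.09705 L, so [C6H5NH3+] = 0.007889/0.09705 = 0.08129 M.
Ka(C6H5NH3+) = Kw/Kb = 1.0e-14 / 4.3 x 10^-10 = 2.33e-5.
[H^+] = sqrt(Ka x [C6H5NH3+]) = sqrt(2.33e-5 x 0.08129) = 0.00137 M.
pH = -log(0.00137) = 2.86.

2.86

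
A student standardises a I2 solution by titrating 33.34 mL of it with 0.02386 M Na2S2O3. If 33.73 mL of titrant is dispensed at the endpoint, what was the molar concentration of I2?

0.0121 M

n(Na2S2O3) = 0.02386 x 0.03373 = 0.0008048 mol.
From the balanced equation, 2 mol Na2S2O3 reacts with 1 mol I2, so n(I2) = 0.0008048 x 1/2 = 0.0004024 mol.
[I2] = 0.0004024 / 0.03334 L = 0.0121 M.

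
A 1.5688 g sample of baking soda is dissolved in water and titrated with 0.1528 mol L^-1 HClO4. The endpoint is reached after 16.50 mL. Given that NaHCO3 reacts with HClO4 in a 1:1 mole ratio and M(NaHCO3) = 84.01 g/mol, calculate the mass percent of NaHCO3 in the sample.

13.5%

n(HClO4) = 0.1528 x 0.01650 = 0.002521 mol.
n(NaHCO3) = 0.002521 / 1 = 0.002521 mol.
mass of NaHCO3 = 0.002521 x 84.01 = 0.2118 g.
% purity = 0.2118 / 1.5688 x 100 = 13.5%.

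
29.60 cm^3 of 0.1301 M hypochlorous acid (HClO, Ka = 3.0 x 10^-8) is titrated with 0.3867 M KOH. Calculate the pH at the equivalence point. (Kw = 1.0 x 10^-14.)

10.26

n(HClO) = 0.1301 x 0.02960 = 0.003851 mol; V(KOH) at equivalence = 0.003851/0.3867 = 0.009959 L.
At equivalence all the acid is converted to ClO-; total volume = 0.02960 + 0.009959 = 0.03956 L, so [ClO-] = 0.003851/0.03956 = 0.09735 M.
Kb = Kw/Ka = 1.0e-14 / 3.0 x 10^-8 = 3.33e-7.
[OH^-] = sqrt(Kb x [ClO-]) = sqrt(3.33e-7 x 0.09735) = 0.000180 M.
pOH = 3.74, so pH = 14.00 - 3.74 = 10.26.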